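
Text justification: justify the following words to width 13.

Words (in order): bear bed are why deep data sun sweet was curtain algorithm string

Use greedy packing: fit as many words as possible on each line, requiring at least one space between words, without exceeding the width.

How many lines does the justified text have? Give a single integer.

Answer: 6

Derivation:
Line 1: ['bear', 'bed', 'are'] (min_width=12, slack=1)
Line 2: ['why', 'deep', 'data'] (min_width=13, slack=0)
Line 3: ['sun', 'sweet', 'was'] (min_width=13, slack=0)
Line 4: ['curtain'] (min_width=7, slack=6)
Line 5: ['algorithm'] (min_width=9, slack=4)
Line 6: ['string'] (min_width=6, slack=7)
Total lines: 6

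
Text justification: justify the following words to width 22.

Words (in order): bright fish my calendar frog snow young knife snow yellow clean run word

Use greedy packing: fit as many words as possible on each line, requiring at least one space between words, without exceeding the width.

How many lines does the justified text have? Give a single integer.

Line 1: ['bright', 'fish', 'my'] (min_width=14, slack=8)
Line 2: ['calendar', 'frog', 'snow'] (min_width=18, slack=4)
Line 3: ['young', 'knife', 'snow'] (min_width=16, slack=6)
Line 4: ['yellow', 'clean', 'run', 'word'] (min_width=21, slack=1)
Total lines: 4

Answer: 4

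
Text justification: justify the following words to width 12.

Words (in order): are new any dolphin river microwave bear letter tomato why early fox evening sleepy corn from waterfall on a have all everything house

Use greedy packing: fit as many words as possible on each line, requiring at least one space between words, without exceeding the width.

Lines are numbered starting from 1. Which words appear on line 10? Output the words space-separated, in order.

Line 1: ['are', 'new', 'any'] (min_width=11, slack=1)
Line 2: ['dolphin'] (min_width=7, slack=5)
Line 3: ['river'] (min_width=5, slack=7)
Line 4: ['microwave'] (min_width=9, slack=3)
Line 5: ['bear', 'letter'] (min_width=11, slack=1)
Line 6: ['tomato', 'why'] (min_width=10, slack=2)
Line 7: ['early', 'fox'] (min_width=9, slack=3)
Line 8: ['evening'] (min_width=7, slack=5)
Line 9: ['sleepy', 'corn'] (min_width=11, slack=1)
Line 10: ['from'] (min_width=4, slack=8)
Line 11: ['waterfall', 'on'] (min_width=12, slack=0)
Line 12: ['a', 'have', 'all'] (min_width=10, slack=2)
Line 13: ['everything'] (min_width=10, slack=2)
Line 14: ['house'] (min_width=5, slack=7)

Answer: from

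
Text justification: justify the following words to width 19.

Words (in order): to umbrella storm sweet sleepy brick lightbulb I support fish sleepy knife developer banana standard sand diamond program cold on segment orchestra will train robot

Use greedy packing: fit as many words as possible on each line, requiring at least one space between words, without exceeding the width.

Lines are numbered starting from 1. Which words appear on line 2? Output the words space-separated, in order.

Answer: sweet sleepy brick

Derivation:
Line 1: ['to', 'umbrella', 'storm'] (min_width=17, slack=2)
Line 2: ['sweet', 'sleepy', 'brick'] (min_width=18, slack=1)
Line 3: ['lightbulb', 'I', 'support'] (min_width=19, slack=0)
Line 4: ['fish', 'sleepy', 'knife'] (min_width=17, slack=2)
Line 5: ['developer', 'banana'] (min_width=16, slack=3)
Line 6: ['standard', 'sand'] (min_width=13, slack=6)
Line 7: ['diamond', 'program'] (min_width=15, slack=4)
Line 8: ['cold', 'on', 'segment'] (min_width=15, slack=4)
Line 9: ['orchestra', 'will'] (min_width=14, slack=5)
Line 10: ['train', 'robot'] (min_width=11, slack=8)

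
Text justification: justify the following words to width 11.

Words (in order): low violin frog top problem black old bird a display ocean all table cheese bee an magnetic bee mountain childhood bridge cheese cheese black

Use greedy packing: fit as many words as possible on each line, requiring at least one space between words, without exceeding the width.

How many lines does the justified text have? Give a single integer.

Answer: 17

Derivation:
Line 1: ['low', 'violin'] (min_width=10, slack=1)
Line 2: ['frog', 'top'] (min_width=8, slack=3)
Line 3: ['problem'] (min_width=7, slack=4)
Line 4: ['black', 'old'] (min_width=9, slack=2)
Line 5: ['bird', 'a'] (min_width=6, slack=5)
Line 6: ['display'] (min_width=7, slack=4)
Line 7: ['ocean', 'all'] (min_width=9, slack=2)
Line 8: ['table'] (min_width=5, slack=6)
Line 9: ['cheese', 'bee'] (min_width=10, slack=1)
Line 10: ['an', 'magnetic'] (min_width=11, slack=0)
Line 11: ['bee'] (min_width=3, slack=8)
Line 12: ['mountain'] (min_width=8, slack=3)
Line 13: ['childhood'] (min_width=9, slack=2)
Line 14: ['bridge'] (min_width=6, slack=5)
Line 15: ['cheese'] (min_width=6, slack=5)
Line 16: ['cheese'] (min_width=6, slack=5)
Line 17: ['black'] (min_width=5, slack=6)
Total lines: 17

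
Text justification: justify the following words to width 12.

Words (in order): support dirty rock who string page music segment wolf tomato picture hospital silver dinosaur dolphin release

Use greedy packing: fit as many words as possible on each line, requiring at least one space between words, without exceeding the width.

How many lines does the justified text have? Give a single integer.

Answer: 12

Derivation:
Line 1: ['support'] (min_width=7, slack=5)
Line 2: ['dirty', 'rock'] (min_width=10, slack=2)
Line 3: ['who', 'string'] (min_width=10, slack=2)
Line 4: ['page', 'music'] (min_width=10, slack=2)
Line 5: ['segment', 'wolf'] (min_width=12, slack=0)
Line 6: ['tomato'] (min_width=6, slack=6)
Line 7: ['picture'] (min_width=7, slack=5)
Line 8: ['hospital'] (min_width=8, slack=4)
Line 9: ['silver'] (min_width=6, slack=6)
Line 10: ['dinosaur'] (min_width=8, slack=4)
Line 11: ['dolphin'] (min_width=7, slack=5)
Line 12: ['release'] (min_width=7, slack=5)
Total lines: 12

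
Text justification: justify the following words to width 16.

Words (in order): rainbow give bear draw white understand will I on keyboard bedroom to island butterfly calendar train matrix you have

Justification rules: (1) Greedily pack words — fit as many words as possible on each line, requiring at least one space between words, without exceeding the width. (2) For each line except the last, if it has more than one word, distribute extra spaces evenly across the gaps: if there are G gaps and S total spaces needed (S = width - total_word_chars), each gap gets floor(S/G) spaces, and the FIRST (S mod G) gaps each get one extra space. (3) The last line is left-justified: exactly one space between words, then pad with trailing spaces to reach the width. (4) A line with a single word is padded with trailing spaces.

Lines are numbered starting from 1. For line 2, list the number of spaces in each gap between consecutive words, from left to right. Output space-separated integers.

Answer: 2 1

Derivation:
Line 1: ['rainbow', 'give'] (min_width=12, slack=4)
Line 2: ['bear', 'draw', 'white'] (min_width=15, slack=1)
Line 3: ['understand', 'will'] (min_width=15, slack=1)
Line 4: ['I', 'on', 'keyboard'] (min_width=13, slack=3)
Line 5: ['bedroom', 'to'] (min_width=10, slack=6)
Line 6: ['island', 'butterfly'] (min_width=16, slack=0)
Line 7: ['calendar', 'train'] (min_width=14, slack=2)
Line 8: ['matrix', 'you', 'have'] (min_width=15, slack=1)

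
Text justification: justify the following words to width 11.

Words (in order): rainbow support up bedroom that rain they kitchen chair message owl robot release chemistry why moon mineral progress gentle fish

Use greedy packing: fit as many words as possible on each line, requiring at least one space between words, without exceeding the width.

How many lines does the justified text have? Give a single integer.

Answer: 15

Derivation:
Line 1: ['rainbow'] (min_width=7, slack=4)
Line 2: ['support', 'up'] (min_width=10, slack=1)
Line 3: ['bedroom'] (min_width=7, slack=4)
Line 4: ['that', 'rain'] (min_width=9, slack=2)
Line 5: ['they'] (min_width=4, slack=7)
Line 6: ['kitchen'] (min_width=7, slack=4)
Line 7: ['chair'] (min_width=5, slack=6)
Line 8: ['message', 'owl'] (min_width=11, slack=0)
Line 9: ['robot'] (min_width=5, slack=6)
Line 10: ['release'] (min_width=7, slack=4)
Line 11: ['chemistry'] (min_width=9, slack=2)
Line 12: ['why', 'moon'] (min_width=8, slack=3)
Line 13: ['mineral'] (min_width=7, slack=4)
Line 14: ['progress'] (min_width=8, slack=3)
Line 15: ['gentle', 'fish'] (min_width=11, slack=0)
Total lines: 15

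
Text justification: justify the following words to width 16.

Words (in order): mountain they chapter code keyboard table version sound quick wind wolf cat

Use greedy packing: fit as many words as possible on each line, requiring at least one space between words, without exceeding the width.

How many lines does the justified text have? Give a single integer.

Line 1: ['mountain', 'they'] (min_width=13, slack=3)
Line 2: ['chapter', 'code'] (min_width=12, slack=4)
Line 3: ['keyboard', 'table'] (min_width=14, slack=2)
Line 4: ['version', 'sound'] (min_width=13, slack=3)
Line 5: ['quick', 'wind', 'wolf'] (min_width=15, slack=1)
Line 6: ['cat'] (min_width=3, slack=13)
Total lines: 6

Answer: 6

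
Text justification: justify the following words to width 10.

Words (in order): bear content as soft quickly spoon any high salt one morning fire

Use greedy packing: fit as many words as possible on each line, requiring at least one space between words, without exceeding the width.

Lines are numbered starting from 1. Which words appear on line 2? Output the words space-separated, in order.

Answer: content as

Derivation:
Line 1: ['bear'] (min_width=4, slack=6)
Line 2: ['content', 'as'] (min_width=10, slack=0)
Line 3: ['soft'] (min_width=4, slack=6)
Line 4: ['quickly'] (min_width=7, slack=3)
Line 5: ['spoon', 'any'] (min_width=9, slack=1)
Line 6: ['high', 'salt'] (min_width=9, slack=1)
Line 7: ['one'] (min_width=3, slack=7)
Line 8: ['morning'] (min_width=7, slack=3)
Line 9: ['fire'] (min_width=4, slack=6)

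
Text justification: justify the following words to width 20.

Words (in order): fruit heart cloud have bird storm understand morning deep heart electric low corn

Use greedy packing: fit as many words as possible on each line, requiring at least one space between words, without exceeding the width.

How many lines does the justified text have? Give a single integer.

Answer: 5

Derivation:
Line 1: ['fruit', 'heart', 'cloud'] (min_width=17, slack=3)
Line 2: ['have', 'bird', 'storm'] (min_width=15, slack=5)
Line 3: ['understand', 'morning'] (min_width=18, slack=2)
Line 4: ['deep', 'heart', 'electric'] (min_width=19, slack=1)
Line 5: ['low', 'corn'] (min_width=8, slack=12)
Total lines: 5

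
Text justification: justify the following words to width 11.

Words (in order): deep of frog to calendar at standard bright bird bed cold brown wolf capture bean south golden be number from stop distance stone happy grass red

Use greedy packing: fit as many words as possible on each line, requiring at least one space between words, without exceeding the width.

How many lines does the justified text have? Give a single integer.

Answer: 15

Derivation:
Line 1: ['deep', 'of'] (min_width=7, slack=4)
Line 2: ['frog', 'to'] (min_width=7, slack=4)
Line 3: ['calendar', 'at'] (min_width=11, slack=0)
Line 4: ['standard'] (min_width=8, slack=3)
Line 5: ['bright', 'bird'] (min_width=11, slack=0)
Line 6: ['bed', 'cold'] (min_width=8, slack=3)
Line 7: ['brown', 'wolf'] (min_width=10, slack=1)
Line 8: ['capture'] (min_width=7, slack=4)
Line 9: ['bean', 'south'] (min_width=10, slack=1)
Line 10: ['golden', 'be'] (min_width=9, slack=2)
Line 11: ['number', 'from'] (min_width=11, slack=0)
Line 12: ['stop'] (min_width=4, slack=7)
Line 13: ['distance'] (min_width=8, slack=3)
Line 14: ['stone', 'happy'] (min_width=11, slack=0)
Line 15: ['grass', 'red'] (min_width=9, slack=2)
Total lines: 15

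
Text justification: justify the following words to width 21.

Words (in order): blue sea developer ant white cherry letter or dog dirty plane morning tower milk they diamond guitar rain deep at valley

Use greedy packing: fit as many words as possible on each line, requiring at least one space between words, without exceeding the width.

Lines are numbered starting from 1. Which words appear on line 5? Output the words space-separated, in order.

Line 1: ['blue', 'sea', 'developer'] (min_width=18, slack=3)
Line 2: ['ant', 'white', 'cherry'] (min_width=16, slack=5)
Line 3: ['letter', 'or', 'dog', 'dirty'] (min_width=19, slack=2)
Line 4: ['plane', 'morning', 'tower'] (min_width=19, slack=2)
Line 5: ['milk', 'they', 'diamond'] (min_width=17, slack=4)
Line 6: ['guitar', 'rain', 'deep', 'at'] (min_width=19, slack=2)
Line 7: ['valley'] (min_width=6, slack=15)

Answer: milk they diamond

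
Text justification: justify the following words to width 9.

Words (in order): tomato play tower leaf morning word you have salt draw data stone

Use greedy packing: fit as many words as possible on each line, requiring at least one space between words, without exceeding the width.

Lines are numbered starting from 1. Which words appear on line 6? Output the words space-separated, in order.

Line 1: ['tomato'] (min_width=6, slack=3)
Line 2: ['play'] (min_width=4, slack=5)
Line 3: ['tower'] (min_width=5, slack=4)
Line 4: ['leaf'] (min_width=4, slack=5)
Line 5: ['morning'] (min_width=7, slack=2)
Line 6: ['word', 'you'] (min_width=8, slack=1)
Line 7: ['have', 'salt'] (min_width=9, slack=0)
Line 8: ['draw', 'data'] (min_width=9, slack=0)
Line 9: ['stone'] (min_width=5, slack=4)

Answer: word you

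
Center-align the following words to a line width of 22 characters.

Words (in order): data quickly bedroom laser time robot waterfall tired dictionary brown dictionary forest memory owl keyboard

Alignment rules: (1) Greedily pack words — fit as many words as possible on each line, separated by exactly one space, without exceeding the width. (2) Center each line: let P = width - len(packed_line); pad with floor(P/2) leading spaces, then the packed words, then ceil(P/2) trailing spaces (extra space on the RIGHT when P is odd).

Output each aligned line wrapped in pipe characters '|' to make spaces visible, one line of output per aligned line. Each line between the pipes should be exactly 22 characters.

Answer: | data quickly bedroom |
|   laser time robot   |
|   waterfall tired    |
|   dictionary brown   |
|  dictionary forest   |
| memory owl keyboard  |

Derivation:
Line 1: ['data', 'quickly', 'bedroom'] (min_width=20, slack=2)
Line 2: ['laser', 'time', 'robot'] (min_width=16, slack=6)
Line 3: ['waterfall', 'tired'] (min_width=15, slack=7)
Line 4: ['dictionary', 'brown'] (min_width=16, slack=6)
Line 5: ['dictionary', 'forest'] (min_width=17, slack=5)
Line 6: ['memory', 'owl', 'keyboard'] (min_width=19, slack=3)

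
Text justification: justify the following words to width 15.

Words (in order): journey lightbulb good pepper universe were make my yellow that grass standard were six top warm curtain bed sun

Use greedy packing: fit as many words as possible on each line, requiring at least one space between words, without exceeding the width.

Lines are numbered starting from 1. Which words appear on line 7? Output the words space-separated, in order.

Line 1: ['journey'] (min_width=7, slack=8)
Line 2: ['lightbulb', 'good'] (min_width=14, slack=1)
Line 3: ['pepper', 'universe'] (min_width=15, slack=0)
Line 4: ['were', 'make', 'my'] (min_width=12, slack=3)
Line 5: ['yellow', 'that'] (min_width=11, slack=4)
Line 6: ['grass', 'standard'] (min_width=14, slack=1)
Line 7: ['were', 'six', 'top'] (min_width=12, slack=3)
Line 8: ['warm', 'curtain'] (min_width=12, slack=3)
Line 9: ['bed', 'sun'] (min_width=7, slack=8)

Answer: were six top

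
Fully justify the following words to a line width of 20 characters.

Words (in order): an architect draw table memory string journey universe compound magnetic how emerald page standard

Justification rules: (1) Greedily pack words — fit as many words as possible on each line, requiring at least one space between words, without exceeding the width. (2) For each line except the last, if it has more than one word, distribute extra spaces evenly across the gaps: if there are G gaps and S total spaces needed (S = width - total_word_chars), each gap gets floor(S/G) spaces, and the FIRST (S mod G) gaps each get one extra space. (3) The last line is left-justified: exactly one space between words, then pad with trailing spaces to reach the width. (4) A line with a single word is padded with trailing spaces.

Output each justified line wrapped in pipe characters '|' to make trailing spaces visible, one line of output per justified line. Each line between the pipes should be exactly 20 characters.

Line 1: ['an', 'architect', 'draw'] (min_width=17, slack=3)
Line 2: ['table', 'memory', 'string'] (min_width=19, slack=1)
Line 3: ['journey', 'universe'] (min_width=16, slack=4)
Line 4: ['compound', 'magnetic'] (min_width=17, slack=3)
Line 5: ['how', 'emerald', 'page'] (min_width=16, slack=4)
Line 6: ['standard'] (min_width=8, slack=12)

Answer: |an   architect  draw|
|table  memory string|
|journey     universe|
|compound    magnetic|
|how   emerald   page|
|standard            |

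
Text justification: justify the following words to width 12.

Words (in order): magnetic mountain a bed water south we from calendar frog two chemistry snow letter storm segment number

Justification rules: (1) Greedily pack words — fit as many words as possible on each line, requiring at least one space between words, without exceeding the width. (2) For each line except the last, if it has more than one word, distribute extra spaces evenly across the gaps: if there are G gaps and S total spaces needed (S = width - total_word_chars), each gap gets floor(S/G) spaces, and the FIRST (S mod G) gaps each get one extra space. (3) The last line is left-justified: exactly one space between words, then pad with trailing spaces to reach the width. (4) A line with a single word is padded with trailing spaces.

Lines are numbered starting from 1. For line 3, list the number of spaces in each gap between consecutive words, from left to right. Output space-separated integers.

Answer: 4

Derivation:
Line 1: ['magnetic'] (min_width=8, slack=4)
Line 2: ['mountain', 'a'] (min_width=10, slack=2)
Line 3: ['bed', 'water'] (min_width=9, slack=3)
Line 4: ['south', 'we'] (min_width=8, slack=4)
Line 5: ['from'] (min_width=4, slack=8)
Line 6: ['calendar'] (min_width=8, slack=4)
Line 7: ['frog', 'two'] (min_width=8, slack=4)
Line 8: ['chemistry'] (min_width=9, slack=3)
Line 9: ['snow', 'letter'] (min_width=11, slack=1)
Line 10: ['storm'] (min_width=5, slack=7)
Line 11: ['segment'] (min_width=7, slack=5)
Line 12: ['number'] (min_width=6, slack=6)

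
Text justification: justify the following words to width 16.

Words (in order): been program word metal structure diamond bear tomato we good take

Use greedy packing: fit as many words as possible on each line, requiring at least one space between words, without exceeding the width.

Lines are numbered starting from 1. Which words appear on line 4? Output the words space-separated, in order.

Line 1: ['been', 'program'] (min_width=12, slack=4)
Line 2: ['word', 'metal'] (min_width=10, slack=6)
Line 3: ['structure'] (min_width=9, slack=7)
Line 4: ['diamond', 'bear'] (min_width=12, slack=4)
Line 5: ['tomato', 'we', 'good'] (min_width=14, slack=2)
Line 6: ['take'] (min_width=4, slack=12)

Answer: diamond bear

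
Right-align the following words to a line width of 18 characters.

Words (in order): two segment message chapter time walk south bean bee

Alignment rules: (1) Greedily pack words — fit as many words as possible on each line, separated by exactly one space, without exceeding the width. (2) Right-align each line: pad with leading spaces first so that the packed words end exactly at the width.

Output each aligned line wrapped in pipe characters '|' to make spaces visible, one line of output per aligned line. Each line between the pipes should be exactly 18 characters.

Line 1: ['two', 'segment'] (min_width=11, slack=7)
Line 2: ['message', 'chapter'] (min_width=15, slack=3)
Line 3: ['time', 'walk', 'south'] (min_width=15, slack=3)
Line 4: ['bean', 'bee'] (min_width=8, slack=10)

Answer: |       two segment|
|   message chapter|
|   time walk south|
|          bean bee|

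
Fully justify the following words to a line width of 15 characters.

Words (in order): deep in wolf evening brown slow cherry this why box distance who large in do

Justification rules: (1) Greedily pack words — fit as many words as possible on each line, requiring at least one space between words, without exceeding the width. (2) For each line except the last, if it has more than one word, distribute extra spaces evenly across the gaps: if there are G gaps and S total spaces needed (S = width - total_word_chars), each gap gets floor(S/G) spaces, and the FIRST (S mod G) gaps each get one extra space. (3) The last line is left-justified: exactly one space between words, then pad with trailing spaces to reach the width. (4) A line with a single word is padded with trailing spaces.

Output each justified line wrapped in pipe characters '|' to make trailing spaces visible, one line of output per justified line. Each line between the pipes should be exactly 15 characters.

Answer: |deep   in  wolf|
|evening   brown|
|slow     cherry|
|this   why  box|
|distance    who|
|large in do    |

Derivation:
Line 1: ['deep', 'in', 'wolf'] (min_width=12, slack=3)
Line 2: ['evening', 'brown'] (min_width=13, slack=2)
Line 3: ['slow', 'cherry'] (min_width=11, slack=4)
Line 4: ['this', 'why', 'box'] (min_width=12, slack=3)
Line 5: ['distance', 'who'] (min_width=12, slack=3)
Line 6: ['large', 'in', 'do'] (min_width=11, slack=4)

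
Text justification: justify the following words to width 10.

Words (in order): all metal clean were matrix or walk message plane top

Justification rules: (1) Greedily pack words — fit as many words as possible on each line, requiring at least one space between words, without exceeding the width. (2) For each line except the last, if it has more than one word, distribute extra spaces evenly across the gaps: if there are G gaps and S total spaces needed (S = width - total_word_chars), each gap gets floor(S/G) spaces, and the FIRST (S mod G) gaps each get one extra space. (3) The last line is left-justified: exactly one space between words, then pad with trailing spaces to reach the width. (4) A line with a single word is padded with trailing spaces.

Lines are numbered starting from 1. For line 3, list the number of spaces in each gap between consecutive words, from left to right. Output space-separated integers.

Line 1: ['all', 'metal'] (min_width=9, slack=1)
Line 2: ['clean', 'were'] (min_width=10, slack=0)
Line 3: ['matrix', 'or'] (min_width=9, slack=1)
Line 4: ['walk'] (min_width=4, slack=6)
Line 5: ['message'] (min_width=7, slack=3)
Line 6: ['plane', 'top'] (min_width=9, slack=1)

Answer: 2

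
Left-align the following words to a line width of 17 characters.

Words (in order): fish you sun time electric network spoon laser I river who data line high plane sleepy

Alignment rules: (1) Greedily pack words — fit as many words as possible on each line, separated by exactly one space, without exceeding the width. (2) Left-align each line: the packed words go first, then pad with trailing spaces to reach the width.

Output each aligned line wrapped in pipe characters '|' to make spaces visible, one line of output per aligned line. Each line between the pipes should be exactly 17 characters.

Answer: |fish you sun time|
|electric network |
|spoon laser I    |
|river who data   |
|line high plane  |
|sleepy           |

Derivation:
Line 1: ['fish', 'you', 'sun', 'time'] (min_width=17, slack=0)
Line 2: ['electric', 'network'] (min_width=16, slack=1)
Line 3: ['spoon', 'laser', 'I'] (min_width=13, slack=4)
Line 4: ['river', 'who', 'data'] (min_width=14, slack=3)
Line 5: ['line', 'high', 'plane'] (min_width=15, slack=2)
Line 6: ['sleepy'] (min_width=6, slack=11)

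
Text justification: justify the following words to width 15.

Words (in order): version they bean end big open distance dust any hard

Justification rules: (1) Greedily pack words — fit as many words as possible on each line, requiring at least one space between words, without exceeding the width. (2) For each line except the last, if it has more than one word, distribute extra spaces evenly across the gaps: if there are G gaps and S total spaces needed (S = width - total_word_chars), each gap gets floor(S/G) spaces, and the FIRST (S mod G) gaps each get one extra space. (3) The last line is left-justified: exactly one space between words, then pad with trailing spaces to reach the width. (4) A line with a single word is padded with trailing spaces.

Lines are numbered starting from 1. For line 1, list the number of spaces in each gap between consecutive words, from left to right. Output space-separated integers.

Answer: 4

Derivation:
Line 1: ['version', 'they'] (min_width=12, slack=3)
Line 2: ['bean', 'end', 'big'] (min_width=12, slack=3)
Line 3: ['open', 'distance'] (min_width=13, slack=2)
Line 4: ['dust', 'any', 'hard'] (min_width=13, slack=2)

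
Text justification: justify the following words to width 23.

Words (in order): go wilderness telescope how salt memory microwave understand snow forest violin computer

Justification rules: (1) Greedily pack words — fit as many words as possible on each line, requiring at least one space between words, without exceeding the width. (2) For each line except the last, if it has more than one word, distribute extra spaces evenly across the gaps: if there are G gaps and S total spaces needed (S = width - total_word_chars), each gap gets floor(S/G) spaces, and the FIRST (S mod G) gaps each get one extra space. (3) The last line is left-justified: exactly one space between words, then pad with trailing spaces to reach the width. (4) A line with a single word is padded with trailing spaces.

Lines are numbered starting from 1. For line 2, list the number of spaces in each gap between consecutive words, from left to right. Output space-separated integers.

Line 1: ['go', 'wilderness', 'telescope'] (min_width=23, slack=0)
Line 2: ['how', 'salt', 'memory'] (min_width=15, slack=8)
Line 3: ['microwave', 'understand'] (min_width=20, slack=3)
Line 4: ['snow', 'forest', 'violin'] (min_width=18, slack=5)
Line 5: ['computer'] (min_width=8, slack=15)

Answer: 5 5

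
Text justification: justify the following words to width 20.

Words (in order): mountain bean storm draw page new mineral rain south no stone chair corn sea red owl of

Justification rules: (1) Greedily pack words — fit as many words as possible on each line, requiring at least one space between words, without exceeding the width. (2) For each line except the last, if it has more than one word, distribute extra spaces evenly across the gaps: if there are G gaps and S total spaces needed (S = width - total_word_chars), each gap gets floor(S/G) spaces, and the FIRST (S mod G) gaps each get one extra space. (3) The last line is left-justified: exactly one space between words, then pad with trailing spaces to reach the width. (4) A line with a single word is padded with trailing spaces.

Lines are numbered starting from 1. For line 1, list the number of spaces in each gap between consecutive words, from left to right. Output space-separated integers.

Line 1: ['mountain', 'bean', 'storm'] (min_width=19, slack=1)
Line 2: ['draw', 'page', 'new'] (min_width=13, slack=7)
Line 3: ['mineral', 'rain', 'south'] (min_width=18, slack=2)
Line 4: ['no', 'stone', 'chair', 'corn'] (min_width=19, slack=1)
Line 5: ['sea', 'red', 'owl', 'of'] (min_width=14, slack=6)

Answer: 2 1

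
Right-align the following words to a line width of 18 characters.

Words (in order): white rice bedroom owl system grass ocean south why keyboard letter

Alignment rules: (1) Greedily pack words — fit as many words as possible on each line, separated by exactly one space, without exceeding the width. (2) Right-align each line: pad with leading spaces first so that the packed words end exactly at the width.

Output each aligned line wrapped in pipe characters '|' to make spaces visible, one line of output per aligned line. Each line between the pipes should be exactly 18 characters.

Line 1: ['white', 'rice', 'bedroom'] (min_width=18, slack=0)
Line 2: ['owl', 'system', 'grass'] (min_width=16, slack=2)
Line 3: ['ocean', 'south', 'why'] (min_width=15, slack=3)
Line 4: ['keyboard', 'letter'] (min_width=15, slack=3)

Answer: |white rice bedroom|
|  owl system grass|
|   ocean south why|
|   keyboard letter|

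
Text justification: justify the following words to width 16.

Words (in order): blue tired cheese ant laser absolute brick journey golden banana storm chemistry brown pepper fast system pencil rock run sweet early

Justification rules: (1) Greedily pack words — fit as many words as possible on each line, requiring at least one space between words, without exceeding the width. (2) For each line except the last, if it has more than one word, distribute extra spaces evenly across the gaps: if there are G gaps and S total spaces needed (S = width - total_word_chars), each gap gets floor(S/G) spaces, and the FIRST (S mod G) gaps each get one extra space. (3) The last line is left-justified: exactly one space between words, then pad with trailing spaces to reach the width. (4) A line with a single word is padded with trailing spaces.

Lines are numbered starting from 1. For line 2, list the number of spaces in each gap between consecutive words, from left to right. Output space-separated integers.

Answer: 1 1

Derivation:
Line 1: ['blue', 'tired'] (min_width=10, slack=6)
Line 2: ['cheese', 'ant', 'laser'] (min_width=16, slack=0)
Line 3: ['absolute', 'brick'] (min_width=14, slack=2)
Line 4: ['journey', 'golden'] (min_width=14, slack=2)
Line 5: ['banana', 'storm'] (min_width=12, slack=4)
Line 6: ['chemistry', 'brown'] (min_width=15, slack=1)
Line 7: ['pepper', 'fast'] (min_width=11, slack=5)
Line 8: ['system', 'pencil'] (min_width=13, slack=3)
Line 9: ['rock', 'run', 'sweet'] (min_width=14, slack=2)
Line 10: ['early'] (min_width=5, slack=11)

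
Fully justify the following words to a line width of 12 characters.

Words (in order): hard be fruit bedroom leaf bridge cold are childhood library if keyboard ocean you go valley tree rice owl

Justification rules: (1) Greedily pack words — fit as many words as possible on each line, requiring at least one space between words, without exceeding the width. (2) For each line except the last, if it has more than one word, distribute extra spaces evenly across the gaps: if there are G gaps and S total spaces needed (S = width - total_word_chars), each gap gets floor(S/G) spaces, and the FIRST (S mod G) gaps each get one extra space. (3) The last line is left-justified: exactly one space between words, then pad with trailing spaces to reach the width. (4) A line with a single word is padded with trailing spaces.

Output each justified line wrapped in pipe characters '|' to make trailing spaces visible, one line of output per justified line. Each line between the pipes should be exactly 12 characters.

Answer: |hard      be|
|fruit       |
|bedroom leaf|
|bridge  cold|
|are         |
|childhood   |
|library   if|
|keyboard    |
|ocean you go|
|valley  tree|
|rice owl    |

Derivation:
Line 1: ['hard', 'be'] (min_width=7, slack=5)
Line 2: ['fruit'] (min_width=5, slack=7)
Line 3: ['bedroom', 'leaf'] (min_width=12, slack=0)
Line 4: ['bridge', 'cold'] (min_width=11, slack=1)
Line 5: ['are'] (min_width=3, slack=9)
Line 6: ['childhood'] (min_width=9, slack=3)
Line 7: ['library', 'if'] (min_width=10, slack=2)
Line 8: ['keyboard'] (min_width=8, slack=4)
Line 9: ['ocean', 'you', 'go'] (min_width=12, slack=0)
Line 10: ['valley', 'tree'] (min_width=11, slack=1)
Line 11: ['rice', 'owl'] (min_width=8, slack=4)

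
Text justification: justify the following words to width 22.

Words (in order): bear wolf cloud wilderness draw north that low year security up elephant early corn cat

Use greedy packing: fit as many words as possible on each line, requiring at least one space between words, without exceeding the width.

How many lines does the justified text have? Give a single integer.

Answer: 5

Derivation:
Line 1: ['bear', 'wolf', 'cloud'] (min_width=15, slack=7)
Line 2: ['wilderness', 'draw', 'north'] (min_width=21, slack=1)
Line 3: ['that', 'low', 'year', 'security'] (min_width=22, slack=0)
Line 4: ['up', 'elephant', 'early', 'corn'] (min_width=22, slack=0)
Line 5: ['cat'] (min_width=3, slack=19)
Total lines: 5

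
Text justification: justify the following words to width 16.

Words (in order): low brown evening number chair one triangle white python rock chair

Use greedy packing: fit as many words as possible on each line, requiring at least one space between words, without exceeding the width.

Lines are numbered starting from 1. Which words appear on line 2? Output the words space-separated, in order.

Line 1: ['low', 'brown'] (min_width=9, slack=7)
Line 2: ['evening', 'number'] (min_width=14, slack=2)
Line 3: ['chair', 'one'] (min_width=9, slack=7)
Line 4: ['triangle', 'white'] (min_width=14, slack=2)
Line 5: ['python', 'rock'] (min_width=11, slack=5)
Line 6: ['chair'] (min_width=5, slack=11)

Answer: evening number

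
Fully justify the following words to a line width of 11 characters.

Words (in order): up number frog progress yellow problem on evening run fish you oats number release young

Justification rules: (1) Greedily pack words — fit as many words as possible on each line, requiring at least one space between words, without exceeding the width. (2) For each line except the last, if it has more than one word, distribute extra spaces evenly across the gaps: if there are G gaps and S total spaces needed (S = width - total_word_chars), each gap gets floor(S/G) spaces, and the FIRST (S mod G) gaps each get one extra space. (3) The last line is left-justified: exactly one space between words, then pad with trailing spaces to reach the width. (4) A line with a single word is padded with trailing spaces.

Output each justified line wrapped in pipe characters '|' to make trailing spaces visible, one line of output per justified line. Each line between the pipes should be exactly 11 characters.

Answer: |up   number|
|frog       |
|progress   |
|yellow     |
|problem  on|
|evening run|
|fish    you|
|oats number|
|release    |
|young      |

Derivation:
Line 1: ['up', 'number'] (min_width=9, slack=2)
Line 2: ['frog'] (min_width=4, slack=7)
Line 3: ['progress'] (min_width=8, slack=3)
Line 4: ['yellow'] (min_width=6, slack=5)
Line 5: ['problem', 'on'] (min_width=10, slack=1)
Line 6: ['evening', 'run'] (min_width=11, slack=0)
Line 7: ['fish', 'you'] (min_width=8, slack=3)
Line 8: ['oats', 'number'] (min_width=11, slack=0)
Line 9: ['release'] (min_width=7, slack=4)
Line 10: ['young'] (min_width=5, slack=6)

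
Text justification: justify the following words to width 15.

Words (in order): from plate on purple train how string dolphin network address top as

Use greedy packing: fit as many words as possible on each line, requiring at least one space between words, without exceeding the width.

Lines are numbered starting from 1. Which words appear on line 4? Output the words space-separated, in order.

Answer: dolphin network

Derivation:
Line 1: ['from', 'plate', 'on'] (min_width=13, slack=2)
Line 2: ['purple', 'train'] (min_width=12, slack=3)
Line 3: ['how', 'string'] (min_width=10, slack=5)
Line 4: ['dolphin', 'network'] (min_width=15, slack=0)
Line 5: ['address', 'top', 'as'] (min_width=14, slack=1)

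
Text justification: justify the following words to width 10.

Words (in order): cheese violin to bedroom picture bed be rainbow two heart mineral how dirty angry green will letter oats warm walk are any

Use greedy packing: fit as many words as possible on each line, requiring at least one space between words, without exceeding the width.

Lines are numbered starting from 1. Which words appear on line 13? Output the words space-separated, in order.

Answer: oats warm

Derivation:
Line 1: ['cheese'] (min_width=6, slack=4)
Line 2: ['violin', 'to'] (min_width=9, slack=1)
Line 3: ['bedroom'] (min_width=7, slack=3)
Line 4: ['picture'] (min_width=7, slack=3)
Line 5: ['bed', 'be'] (min_width=6, slack=4)
Line 6: ['rainbow'] (min_width=7, slack=3)
Line 7: ['two', 'heart'] (min_width=9, slack=1)
Line 8: ['mineral'] (min_width=7, slack=3)
Line 9: ['how', 'dirty'] (min_width=9, slack=1)
Line 10: ['angry'] (min_width=5, slack=5)
Line 11: ['green', 'will'] (min_width=10, slack=0)
Line 12: ['letter'] (min_width=6, slack=4)
Line 13: ['oats', 'warm'] (min_width=9, slack=1)
Line 14: ['walk', 'are'] (min_width=8, slack=2)
Line 15: ['any'] (min_width=3, slack=7)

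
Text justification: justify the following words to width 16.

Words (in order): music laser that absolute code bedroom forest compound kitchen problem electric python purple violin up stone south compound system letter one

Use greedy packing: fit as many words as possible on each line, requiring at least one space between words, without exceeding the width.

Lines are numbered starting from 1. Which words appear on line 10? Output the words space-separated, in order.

Answer: one

Derivation:
Line 1: ['music', 'laser', 'that'] (min_width=16, slack=0)
Line 2: ['absolute', 'code'] (min_width=13, slack=3)
Line 3: ['bedroom', 'forest'] (min_width=14, slack=2)
Line 4: ['compound', 'kitchen'] (min_width=16, slack=0)
Line 5: ['problem', 'electric'] (min_width=16, slack=0)
Line 6: ['python', 'purple'] (min_width=13, slack=3)
Line 7: ['violin', 'up', 'stone'] (min_width=15, slack=1)
Line 8: ['south', 'compound'] (min_width=14, slack=2)
Line 9: ['system', 'letter'] (min_width=13, slack=3)
Line 10: ['one'] (min_width=3, slack=13)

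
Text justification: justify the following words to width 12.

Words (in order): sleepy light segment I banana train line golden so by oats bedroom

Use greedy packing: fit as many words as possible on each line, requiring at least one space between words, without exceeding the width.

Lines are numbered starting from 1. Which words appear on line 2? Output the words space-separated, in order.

Line 1: ['sleepy', 'light'] (min_width=12, slack=0)
Line 2: ['segment', 'I'] (min_width=9, slack=3)
Line 3: ['banana', 'train'] (min_width=12, slack=0)
Line 4: ['line', 'golden'] (min_width=11, slack=1)
Line 5: ['so', 'by', 'oats'] (min_width=10, slack=2)
Line 6: ['bedroom'] (min_width=7, slack=5)

Answer: segment I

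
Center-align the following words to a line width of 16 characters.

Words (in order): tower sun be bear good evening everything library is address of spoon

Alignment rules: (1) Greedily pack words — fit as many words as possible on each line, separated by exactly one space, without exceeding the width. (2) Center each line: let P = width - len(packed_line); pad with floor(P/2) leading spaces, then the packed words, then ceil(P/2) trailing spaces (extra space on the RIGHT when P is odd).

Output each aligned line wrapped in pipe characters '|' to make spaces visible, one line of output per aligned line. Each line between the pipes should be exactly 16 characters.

Line 1: ['tower', 'sun', 'be'] (min_width=12, slack=4)
Line 2: ['bear', 'good'] (min_width=9, slack=7)
Line 3: ['evening'] (min_width=7, slack=9)
Line 4: ['everything'] (min_width=10, slack=6)
Line 5: ['library', 'is'] (min_width=10, slack=6)
Line 6: ['address', 'of', 'spoon'] (min_width=16, slack=0)

Answer: |  tower sun be  |
|   bear good    |
|    evening     |
|   everything   |
|   library is   |
|address of spoon|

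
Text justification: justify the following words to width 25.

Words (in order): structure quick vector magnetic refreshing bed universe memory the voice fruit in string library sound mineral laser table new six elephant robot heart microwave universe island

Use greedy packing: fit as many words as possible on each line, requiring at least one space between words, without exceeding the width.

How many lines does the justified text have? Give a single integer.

Line 1: ['structure', 'quick', 'vector'] (min_width=22, slack=3)
Line 2: ['magnetic', 'refreshing', 'bed'] (min_width=23, slack=2)
Line 3: ['universe', 'memory', 'the', 'voice'] (min_width=25, slack=0)
Line 4: ['fruit', 'in', 'string', 'library'] (min_width=23, slack=2)
Line 5: ['sound', 'mineral', 'laser', 'table'] (min_width=25, slack=0)
Line 6: ['new', 'six', 'elephant', 'robot'] (min_width=22, slack=3)
Line 7: ['heart', 'microwave', 'universe'] (min_width=24, slack=1)
Line 8: ['island'] (min_width=6, slack=19)
Total lines: 8

Answer: 8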